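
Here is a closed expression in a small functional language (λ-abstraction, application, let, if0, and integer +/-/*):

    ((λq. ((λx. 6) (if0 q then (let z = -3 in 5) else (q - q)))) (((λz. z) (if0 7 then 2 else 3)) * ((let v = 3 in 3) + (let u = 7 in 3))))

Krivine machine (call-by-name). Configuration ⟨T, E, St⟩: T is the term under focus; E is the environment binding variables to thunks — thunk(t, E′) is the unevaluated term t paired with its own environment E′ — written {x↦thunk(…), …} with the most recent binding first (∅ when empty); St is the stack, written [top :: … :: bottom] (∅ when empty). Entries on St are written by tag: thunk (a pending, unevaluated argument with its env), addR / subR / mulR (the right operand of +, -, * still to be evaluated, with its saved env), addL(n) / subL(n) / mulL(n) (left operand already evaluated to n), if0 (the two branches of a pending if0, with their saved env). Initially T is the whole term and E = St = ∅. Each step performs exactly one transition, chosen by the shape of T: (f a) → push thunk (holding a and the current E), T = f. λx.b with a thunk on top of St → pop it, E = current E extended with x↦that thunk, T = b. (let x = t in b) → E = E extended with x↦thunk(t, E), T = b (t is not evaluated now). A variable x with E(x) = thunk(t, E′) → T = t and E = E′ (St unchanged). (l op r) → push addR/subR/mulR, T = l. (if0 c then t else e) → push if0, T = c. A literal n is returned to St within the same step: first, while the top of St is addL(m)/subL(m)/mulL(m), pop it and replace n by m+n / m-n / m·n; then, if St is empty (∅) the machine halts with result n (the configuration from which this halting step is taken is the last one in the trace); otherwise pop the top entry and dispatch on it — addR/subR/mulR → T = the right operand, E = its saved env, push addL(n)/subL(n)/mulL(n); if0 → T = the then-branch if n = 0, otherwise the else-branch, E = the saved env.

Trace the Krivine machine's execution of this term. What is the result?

step 0: [T=((λq. ((λx. 6) (if0 q then (let z = -3 in 5) else (q - q)))) (((λz. z) (if0 7 then 2 else 3)) * ((let v = 3 in 3) + (let u = 7 in 3)))) | E=∅ | St=∅]
step 1: [T=(λq. ((λx. 6) (if0 q then (let z = -3 in 5) else (q - q)))) | E=∅ | St=[thunk]]
step 2: [T=((λx. 6) (if0 q then (let z = -3 in 5) else (q - q))) | E={q↦thunk((((λz. z) (if0 7 then 2 else 3)) * ((let v = 3 in 3) + (let u = 7 in 3))), ∅)} | St=∅]
step 3: [T=(λx. 6) | E={q↦thunk((((λz. z) (if0 7 then 2 else 3)) * ((let v = 3 in 3) + (let u = 7 in 3))), ∅)} | St=[thunk]]
step 4: [T=6 | E={x↦thunk((if0 q then (let z = -3 in 5) else (q - q)), {q↦thunk((((λz. z) (if0 7 then 2 else 3)) * ((let v = 3 in 3) + (let u = 7 in 3))), ∅)}), q↦thunk((((λz. z) (if0 7 then 2 else 3)) * ((let v = 3 in 3) + (let u = 7 in 3))), ∅)} | St=∅]
→ final value 6

Answer: 6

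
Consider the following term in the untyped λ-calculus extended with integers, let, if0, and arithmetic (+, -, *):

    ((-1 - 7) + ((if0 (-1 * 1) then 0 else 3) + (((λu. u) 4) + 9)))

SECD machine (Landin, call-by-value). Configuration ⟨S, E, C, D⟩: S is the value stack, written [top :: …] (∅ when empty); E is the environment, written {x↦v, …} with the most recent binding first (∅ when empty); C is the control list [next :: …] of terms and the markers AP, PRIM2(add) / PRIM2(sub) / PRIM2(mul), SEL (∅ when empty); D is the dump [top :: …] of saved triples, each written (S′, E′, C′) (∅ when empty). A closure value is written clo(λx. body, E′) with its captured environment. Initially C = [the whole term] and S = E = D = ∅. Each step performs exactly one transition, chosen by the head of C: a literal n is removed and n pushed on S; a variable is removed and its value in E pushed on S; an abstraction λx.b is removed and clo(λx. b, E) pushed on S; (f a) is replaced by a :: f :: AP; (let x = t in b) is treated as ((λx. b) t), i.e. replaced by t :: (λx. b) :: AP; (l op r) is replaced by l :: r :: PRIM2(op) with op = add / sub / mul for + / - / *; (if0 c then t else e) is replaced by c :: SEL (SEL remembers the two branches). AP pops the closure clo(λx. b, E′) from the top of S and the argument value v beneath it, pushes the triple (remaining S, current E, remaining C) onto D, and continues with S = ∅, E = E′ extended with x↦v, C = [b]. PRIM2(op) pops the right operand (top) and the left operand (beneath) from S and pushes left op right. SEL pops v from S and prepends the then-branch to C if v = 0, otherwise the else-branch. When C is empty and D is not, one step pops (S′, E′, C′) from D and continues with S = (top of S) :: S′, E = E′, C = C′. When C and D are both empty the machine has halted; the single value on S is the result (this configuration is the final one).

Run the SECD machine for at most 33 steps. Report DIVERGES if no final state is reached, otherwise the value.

0. [S=∅ | E=∅ | C=[((-1 - 7) + ((if0 (-1 * 1) then 0 else 3) + (((λu. u) 4) + 9)))] | D=∅]
1. [S=∅ | E=∅ | C=[(-1 - 7) :: ((if0 (-1 * 1) then 0 else 3) + (((λu. u) 4) + 9)) :: PRIM2(add)] | D=∅]
2. [S=∅ | E=∅ | C=[-1 :: 7 :: PRIM2(sub) :: ((if0 (-1 * 1) then 0 else 3) + (((λu. u) 4) + 9)) :: PRIM2(add)] | D=∅]
3. [S=[-1] | E=∅ | C=[7 :: PRIM2(sub) :: ((if0 (-1 * 1) then 0 else 3) + (((λu. u) 4) + 9)) :: PRIM2(add)] | D=∅]
4. [S=[7 :: -1] | E=∅ | C=[PRIM2(sub) :: ((if0 (-1 * 1) then 0 else 3) + (((λu. u) 4) + 9)) :: PRIM2(add)] | D=∅]
5. [S=[-8] | E=∅ | C=[((if0 (-1 * 1) then 0 else 3) + (((λu. u) 4) + 9)) :: PRIM2(add)] | D=∅]
6. [S=[-8] | E=∅ | C=[(if0 (-1 * 1) then 0 else 3) :: (((λu. u) 4) + 9) :: PRIM2(add) :: PRIM2(add)] | D=∅]
7. [S=[-8] | E=∅ | C=[(-1 * 1) :: SEL :: (((λu. u) 4) + 9) :: PRIM2(add) :: PRIM2(add)] | D=∅]
8. [S=[-8] | E=∅ | C=[-1 :: 1 :: PRIM2(mul) :: SEL :: (((λu. u) 4) + 9) :: PRIM2(add) :: PRIM2(add)] | D=∅]
9. [S=[-1 :: -8] | E=∅ | C=[1 :: PRIM2(mul) :: SEL :: (((λu. u) 4) + 9) :: PRIM2(add) :: PRIM2(add)] | D=∅]
10. [S=[1 :: -1 :: -8] | E=∅ | C=[PRIM2(mul) :: SEL :: (((λu. u) 4) + 9) :: PRIM2(add) :: PRIM2(add)] | D=∅]
11. [S=[-1 :: -8] | E=∅ | C=[SEL :: (((λu. u) 4) + 9) :: PRIM2(add) :: PRIM2(add)] | D=∅]
12. [S=[-8] | E=∅ | C=[3 :: (((λu. u) 4) + 9) :: PRIM2(add) :: PRIM2(add)] | D=∅]
13. [S=[3 :: -8] | E=∅ | C=[(((λu. u) 4) + 9) :: PRIM2(add) :: PRIM2(add)] | D=∅]
14. [S=[3 :: -8] | E=∅ | C=[((λu. u) 4) :: 9 :: PRIM2(add) :: PRIM2(add) :: PRIM2(add)] | D=∅]
15. [S=[3 :: -8] | E=∅ | C=[4 :: (λu. u) :: AP :: 9 :: PRIM2(add) :: PRIM2(add) :: PRIM2(add)] | D=∅]
16. [S=[4 :: 3 :: -8] | E=∅ | C=[(λu. u) :: AP :: 9 :: PRIM2(add) :: PRIM2(add) :: PRIM2(add)] | D=∅]
17. [S=[clo(λu. u, ∅) :: 4 :: 3 :: -8] | E=∅ | C=[AP :: 9 :: PRIM2(add) :: PRIM2(add) :: PRIM2(add)] | D=∅]
18. [S=∅ | E={u↦4} | C=[u] | D=[([3 :: -8], ∅, [9 :: PRIM2(add) :: PRIM2(add) :: PRIM2(add)])]]
19. [S=[4] | E={u↦4} | C=∅ | D=[([3 :: -8], ∅, [9 :: PRIM2(add) :: PRIM2(add) :: PRIM2(add)])]]
20. [S=[4 :: 3 :: -8] | E=∅ | C=[9 :: PRIM2(add) :: PRIM2(add) :: PRIM2(add)] | D=∅]
21. [S=[9 :: 4 :: 3 :: -8] | E=∅ | C=[PRIM2(add) :: PRIM2(add) :: PRIM2(add)] | D=∅]
22. [S=[13 :: 3 :: -8] | E=∅ | C=[PRIM2(add) :: PRIM2(add)] | D=∅]
23. [S=[16 :: -8] | E=∅ | C=[PRIM2(add)] | D=∅]
24. [S=[8] | E=∅ | C=∅ | D=∅]
→ final value 8

Answer: 8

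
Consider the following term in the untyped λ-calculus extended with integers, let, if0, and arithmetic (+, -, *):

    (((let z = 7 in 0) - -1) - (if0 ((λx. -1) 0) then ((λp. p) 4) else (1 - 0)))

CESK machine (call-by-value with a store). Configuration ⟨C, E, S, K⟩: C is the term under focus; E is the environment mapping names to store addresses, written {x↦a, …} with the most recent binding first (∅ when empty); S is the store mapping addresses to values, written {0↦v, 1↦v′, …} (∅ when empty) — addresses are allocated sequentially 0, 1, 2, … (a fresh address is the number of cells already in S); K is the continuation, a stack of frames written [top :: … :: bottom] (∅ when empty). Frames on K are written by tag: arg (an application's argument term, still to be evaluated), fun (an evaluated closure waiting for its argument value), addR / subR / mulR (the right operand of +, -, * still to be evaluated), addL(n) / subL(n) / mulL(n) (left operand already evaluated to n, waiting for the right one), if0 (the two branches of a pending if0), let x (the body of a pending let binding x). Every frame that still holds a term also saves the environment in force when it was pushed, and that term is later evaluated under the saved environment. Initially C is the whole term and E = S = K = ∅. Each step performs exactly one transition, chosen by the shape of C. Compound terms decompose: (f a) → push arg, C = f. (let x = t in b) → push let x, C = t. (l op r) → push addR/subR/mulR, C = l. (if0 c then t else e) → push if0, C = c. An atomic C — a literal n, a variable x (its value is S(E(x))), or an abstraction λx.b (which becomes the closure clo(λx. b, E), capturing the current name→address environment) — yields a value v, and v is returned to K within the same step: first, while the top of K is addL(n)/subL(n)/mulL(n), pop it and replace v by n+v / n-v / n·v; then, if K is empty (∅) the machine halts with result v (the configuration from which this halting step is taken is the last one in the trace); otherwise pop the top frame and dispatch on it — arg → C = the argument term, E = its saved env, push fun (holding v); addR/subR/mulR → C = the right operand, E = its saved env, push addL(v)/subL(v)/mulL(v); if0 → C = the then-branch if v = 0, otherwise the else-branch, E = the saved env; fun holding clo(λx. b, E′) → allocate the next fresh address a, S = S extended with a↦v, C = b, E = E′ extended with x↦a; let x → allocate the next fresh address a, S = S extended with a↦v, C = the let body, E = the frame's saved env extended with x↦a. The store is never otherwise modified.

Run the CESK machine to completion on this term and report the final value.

Answer: 0

Machine steps:
[0] ⟨C=(((let z = 7 in 0) - -1) - (if0 ((λx. -1) 0) then ((λp. p) 4) else (1 - 0))); E=∅; S=∅; K=∅⟩
[1] ⟨C=((let z = 7 in 0) - -1); E=∅; S=∅; K=[subR]⟩
[2] ⟨C=(let z = 7 in 0); E=∅; S=∅; K=[subR :: subR]⟩
[3] ⟨C=7; E=∅; S=∅; K=[let z :: subR :: subR]⟩
[4] ⟨C=0; E={z↦0}; S={0↦7}; K=[subR :: subR]⟩
[5] ⟨C=-1; E=∅; S={0↦7}; K=[subL(0) :: subR]⟩
[6] ⟨C=(if0 ((λx. -1) 0) then ((λp. p) 4) else (1 - 0)); E=∅; S={0↦7}; K=[subL(1)]⟩
[7] ⟨C=((λx. -1) 0); E=∅; S={0↦7}; K=[if0 :: subL(1)]⟩
[8] ⟨C=(λx. -1); E=∅; S={0↦7}; K=[arg :: if0 :: subL(1)]⟩
[9] ⟨C=0; E=∅; S={0↦7}; K=[fun :: if0 :: subL(1)]⟩
[10] ⟨C=-1; E={x↦1}; S={0↦7, 1↦0}; K=[if0 :: subL(1)]⟩
[11] ⟨C=(1 - 0); E=∅; S={0↦7, 1↦0}; K=[subL(1)]⟩
[12] ⟨C=1; E=∅; S={0↦7, 1↦0}; K=[subR :: subL(1)]⟩
[13] ⟨C=0; E=∅; S={0↦7, 1↦0}; K=[subL(1) :: subL(1)]⟩
→ final value 0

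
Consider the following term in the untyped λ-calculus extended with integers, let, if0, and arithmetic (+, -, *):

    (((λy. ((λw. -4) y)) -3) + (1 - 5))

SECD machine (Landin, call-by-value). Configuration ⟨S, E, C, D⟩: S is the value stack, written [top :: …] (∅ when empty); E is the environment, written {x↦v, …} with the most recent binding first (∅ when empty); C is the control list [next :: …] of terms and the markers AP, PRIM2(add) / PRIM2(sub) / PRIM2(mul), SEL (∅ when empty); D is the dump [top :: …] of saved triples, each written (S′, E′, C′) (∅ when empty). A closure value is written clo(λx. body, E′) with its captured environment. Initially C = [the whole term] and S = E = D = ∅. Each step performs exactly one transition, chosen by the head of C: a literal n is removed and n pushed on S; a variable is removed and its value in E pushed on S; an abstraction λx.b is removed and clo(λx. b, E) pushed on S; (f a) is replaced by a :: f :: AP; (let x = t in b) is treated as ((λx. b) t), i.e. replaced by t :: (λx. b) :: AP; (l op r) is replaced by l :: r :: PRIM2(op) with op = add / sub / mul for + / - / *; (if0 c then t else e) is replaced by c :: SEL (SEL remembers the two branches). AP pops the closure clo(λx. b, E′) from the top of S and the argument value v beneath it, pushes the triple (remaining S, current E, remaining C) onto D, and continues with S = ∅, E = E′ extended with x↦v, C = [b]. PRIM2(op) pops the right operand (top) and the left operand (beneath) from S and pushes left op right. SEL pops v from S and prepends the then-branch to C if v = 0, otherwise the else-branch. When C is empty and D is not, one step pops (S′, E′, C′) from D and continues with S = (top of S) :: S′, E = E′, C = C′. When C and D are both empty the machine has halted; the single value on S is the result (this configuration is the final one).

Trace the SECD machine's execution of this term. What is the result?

Answer: -8

Execution trace:
t=0: [S=∅ | E=∅ | C=[(((λy. ((λw. -4) y)) -3) + (1 - 5))] | D=∅]
t=1: [S=∅ | E=∅ | C=[((λy. ((λw. -4) y)) -3) :: (1 - 5) :: PRIM2(add)] | D=∅]
t=2: [S=∅ | E=∅ | C=[-3 :: (λy. ((λw. -4) y)) :: AP :: (1 - 5) :: PRIM2(add)] | D=∅]
t=3: [S=[-3] | E=∅ | C=[(λy. ((λw. -4) y)) :: AP :: (1 - 5) :: PRIM2(add)] | D=∅]
t=4: [S=[clo(λy. ((λw. -4) y), ∅) :: -3] | E=∅ | C=[AP :: (1 - 5) :: PRIM2(add)] | D=∅]
t=5: [S=∅ | E={y↦-3} | C=[((λw. -4) y)] | D=[(∅, ∅, [(1 - 5) :: PRIM2(add)])]]
t=6: [S=∅ | E={y↦-3} | C=[y :: (λw. -4) :: AP] | D=[(∅, ∅, [(1 - 5) :: PRIM2(add)])]]
t=7: [S=[-3] | E={y↦-3} | C=[(λw. -4) :: AP] | D=[(∅, ∅, [(1 - 5) :: PRIM2(add)])]]
t=8: [S=[clo(λw. -4, {y↦-3}) :: -3] | E={y↦-3} | C=[AP] | D=[(∅, ∅, [(1 - 5) :: PRIM2(add)])]]
t=9: [S=∅ | E={w↦-3, y↦-3} | C=[-4] | D=[(∅, {y↦-3}, ∅) :: (∅, ∅, [(1 - 5) :: PRIM2(add)])]]
t=10: [S=[-4] | E={w↦-3, y↦-3} | C=∅ | D=[(∅, {y↦-3}, ∅) :: (∅, ∅, [(1 - 5) :: PRIM2(add)])]]
t=11: [S=[-4] | E={y↦-3} | C=∅ | D=[(∅, ∅, [(1 - 5) :: PRIM2(add)])]]
t=12: [S=[-4] | E=∅ | C=[(1 - 5) :: PRIM2(add)] | D=∅]
t=13: [S=[-4] | E=∅ | C=[1 :: 5 :: PRIM2(sub) :: PRIM2(add)] | D=∅]
t=14: [S=[1 :: -4] | E=∅ | C=[5 :: PRIM2(sub) :: PRIM2(add)] | D=∅]
t=15: [S=[5 :: 1 :: -4] | E=∅ | C=[PRIM2(sub) :: PRIM2(add)] | D=∅]
t=16: [S=[-4 :: -4] | E=∅ | C=[PRIM2(add)] | D=∅]
t=17: [S=[-8] | E=∅ | C=∅ | D=∅]
→ final value -8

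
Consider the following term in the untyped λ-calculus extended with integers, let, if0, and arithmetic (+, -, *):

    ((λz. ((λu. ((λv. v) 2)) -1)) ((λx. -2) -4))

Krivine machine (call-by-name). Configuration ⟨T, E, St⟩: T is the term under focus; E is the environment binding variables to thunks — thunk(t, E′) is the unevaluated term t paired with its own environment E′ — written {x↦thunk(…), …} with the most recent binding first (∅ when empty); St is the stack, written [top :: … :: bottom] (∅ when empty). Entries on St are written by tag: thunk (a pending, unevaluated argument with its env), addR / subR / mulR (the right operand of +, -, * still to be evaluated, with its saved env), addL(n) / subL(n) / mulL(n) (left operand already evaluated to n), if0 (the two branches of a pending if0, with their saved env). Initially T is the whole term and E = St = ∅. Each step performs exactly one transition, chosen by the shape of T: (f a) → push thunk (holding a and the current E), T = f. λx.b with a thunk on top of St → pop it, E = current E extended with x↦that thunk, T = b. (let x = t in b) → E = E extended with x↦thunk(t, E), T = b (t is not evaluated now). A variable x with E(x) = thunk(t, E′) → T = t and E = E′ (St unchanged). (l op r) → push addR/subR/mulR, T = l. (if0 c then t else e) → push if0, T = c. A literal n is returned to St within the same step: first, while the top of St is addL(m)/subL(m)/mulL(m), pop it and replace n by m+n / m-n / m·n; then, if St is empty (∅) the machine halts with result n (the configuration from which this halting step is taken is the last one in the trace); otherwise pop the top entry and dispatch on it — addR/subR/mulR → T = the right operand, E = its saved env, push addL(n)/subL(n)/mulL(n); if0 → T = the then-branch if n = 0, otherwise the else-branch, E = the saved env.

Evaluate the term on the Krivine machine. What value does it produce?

Answer: 2

Derivation:
t=0: [T=((λz. ((λu. ((λv. v) 2)) -1)) ((λx. -2) -4)) | E=∅ | St=∅]
t=1: [T=(λz. ((λu. ((λv. v) 2)) -1)) | E=∅ | St=[thunk]]
t=2: [T=((λu. ((λv. v) 2)) -1) | E={z↦thunk(((λx. -2) -4), ∅)} | St=∅]
t=3: [T=(λu. ((λv. v) 2)) | E={z↦thunk(((λx. -2) -4), ∅)} | St=[thunk]]
t=4: [T=((λv. v) 2) | E={u↦thunk(-1, {z↦thunk(((λx. -2) -4), ∅)}), z↦thunk(((λx. -2) -4), ∅)} | St=∅]
t=5: [T=(λv. v) | E={u↦thunk(-1, {z↦thunk(((λx. -2) -4), ∅)}), z↦thunk(((λx. -2) -4), ∅)} | St=[thunk]]
t=6: [T=v | E={v↦thunk(2, {u↦thunk(-1, {z↦thunk(((λx. -2) -4), ∅)}), z↦thunk(((λx. -2) -4), ∅)}), u↦thunk(-1, {z↦thunk(((λx. -2) -4), ∅)}), z↦thunk(((λx. -2) -4), ∅)} | St=∅]
t=7: [T=2 | E={u↦thunk(-1, {z↦thunk(((λx. -2) -4), ∅)}), z↦thunk(((λx. -2) -4), ∅)} | St=∅]
→ final value 2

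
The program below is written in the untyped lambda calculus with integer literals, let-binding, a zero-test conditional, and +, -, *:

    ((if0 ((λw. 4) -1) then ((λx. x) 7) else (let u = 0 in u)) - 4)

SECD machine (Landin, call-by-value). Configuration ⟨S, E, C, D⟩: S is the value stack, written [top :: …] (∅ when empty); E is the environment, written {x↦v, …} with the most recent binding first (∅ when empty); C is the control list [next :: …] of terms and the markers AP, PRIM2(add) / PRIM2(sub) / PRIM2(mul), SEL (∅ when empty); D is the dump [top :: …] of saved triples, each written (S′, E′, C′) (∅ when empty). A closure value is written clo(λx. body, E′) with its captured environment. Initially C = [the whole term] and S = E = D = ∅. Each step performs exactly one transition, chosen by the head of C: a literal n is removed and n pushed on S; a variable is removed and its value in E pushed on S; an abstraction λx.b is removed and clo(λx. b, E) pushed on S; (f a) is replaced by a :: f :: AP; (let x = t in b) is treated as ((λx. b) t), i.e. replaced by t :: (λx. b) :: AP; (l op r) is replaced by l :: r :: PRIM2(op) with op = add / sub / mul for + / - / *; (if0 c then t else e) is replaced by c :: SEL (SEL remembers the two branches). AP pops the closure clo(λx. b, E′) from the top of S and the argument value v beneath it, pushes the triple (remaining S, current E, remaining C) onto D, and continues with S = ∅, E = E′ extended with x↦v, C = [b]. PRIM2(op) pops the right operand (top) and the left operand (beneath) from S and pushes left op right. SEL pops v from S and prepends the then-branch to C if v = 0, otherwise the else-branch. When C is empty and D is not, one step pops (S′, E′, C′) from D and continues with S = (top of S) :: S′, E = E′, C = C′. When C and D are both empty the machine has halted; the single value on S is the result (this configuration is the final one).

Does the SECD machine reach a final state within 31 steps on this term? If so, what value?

Answer: -4

Derivation:
0. ⟨S=∅; E=∅; C=[((if0 ((λw. 4) -1) then ((λx. x) 7) else (let u = 0 in u)) - 4)]; D=∅⟩
1. ⟨S=∅; E=∅; C=[(if0 ((λw. 4) -1) then ((λx. x) 7) else (let u = 0 in u)) :: 4 :: PRIM2(sub)]; D=∅⟩
2. ⟨S=∅; E=∅; C=[((λw. 4) -1) :: SEL :: 4 :: PRIM2(sub)]; D=∅⟩
3. ⟨S=∅; E=∅; C=[-1 :: (λw. 4) :: AP :: SEL :: 4 :: PRIM2(sub)]; D=∅⟩
4. ⟨S=[-1]; E=∅; C=[(λw. 4) :: AP :: SEL :: 4 :: PRIM2(sub)]; D=∅⟩
5. ⟨S=[clo(λw. 4, ∅) :: -1]; E=∅; C=[AP :: SEL :: 4 :: PRIM2(sub)]; D=∅⟩
6. ⟨S=∅; E={w↦-1}; C=[4]; D=[(∅, ∅, [SEL :: 4 :: PRIM2(sub)])]⟩
7. ⟨S=[4]; E={w↦-1}; C=∅; D=[(∅, ∅, [SEL :: 4 :: PRIM2(sub)])]⟩
8. ⟨S=[4]; E=∅; C=[SEL :: 4 :: PRIM2(sub)]; D=∅⟩
9. ⟨S=∅; E=∅; C=[(let u = 0 in u) :: 4 :: PRIM2(sub)]; D=∅⟩
10. ⟨S=∅; E=∅; C=[0 :: (λu. u) :: AP :: 4 :: PRIM2(sub)]; D=∅⟩
11. ⟨S=[0]; E=∅; C=[(λu. u) :: AP :: 4 :: PRIM2(sub)]; D=∅⟩
12. ⟨S=[clo(λu. u, ∅) :: 0]; E=∅; C=[AP :: 4 :: PRIM2(sub)]; D=∅⟩
13. ⟨S=∅; E={u↦0}; C=[u]; D=[(∅, ∅, [4 :: PRIM2(sub)])]⟩
14. ⟨S=[0]; E={u↦0}; C=∅; D=[(∅, ∅, [4 :: PRIM2(sub)])]⟩
15. ⟨S=[0]; E=∅; C=[4 :: PRIM2(sub)]; D=∅⟩
16. ⟨S=[4 :: 0]; E=∅; C=[PRIM2(sub)]; D=∅⟩
17. ⟨S=[-4]; E=∅; C=∅; D=∅⟩
→ final value -4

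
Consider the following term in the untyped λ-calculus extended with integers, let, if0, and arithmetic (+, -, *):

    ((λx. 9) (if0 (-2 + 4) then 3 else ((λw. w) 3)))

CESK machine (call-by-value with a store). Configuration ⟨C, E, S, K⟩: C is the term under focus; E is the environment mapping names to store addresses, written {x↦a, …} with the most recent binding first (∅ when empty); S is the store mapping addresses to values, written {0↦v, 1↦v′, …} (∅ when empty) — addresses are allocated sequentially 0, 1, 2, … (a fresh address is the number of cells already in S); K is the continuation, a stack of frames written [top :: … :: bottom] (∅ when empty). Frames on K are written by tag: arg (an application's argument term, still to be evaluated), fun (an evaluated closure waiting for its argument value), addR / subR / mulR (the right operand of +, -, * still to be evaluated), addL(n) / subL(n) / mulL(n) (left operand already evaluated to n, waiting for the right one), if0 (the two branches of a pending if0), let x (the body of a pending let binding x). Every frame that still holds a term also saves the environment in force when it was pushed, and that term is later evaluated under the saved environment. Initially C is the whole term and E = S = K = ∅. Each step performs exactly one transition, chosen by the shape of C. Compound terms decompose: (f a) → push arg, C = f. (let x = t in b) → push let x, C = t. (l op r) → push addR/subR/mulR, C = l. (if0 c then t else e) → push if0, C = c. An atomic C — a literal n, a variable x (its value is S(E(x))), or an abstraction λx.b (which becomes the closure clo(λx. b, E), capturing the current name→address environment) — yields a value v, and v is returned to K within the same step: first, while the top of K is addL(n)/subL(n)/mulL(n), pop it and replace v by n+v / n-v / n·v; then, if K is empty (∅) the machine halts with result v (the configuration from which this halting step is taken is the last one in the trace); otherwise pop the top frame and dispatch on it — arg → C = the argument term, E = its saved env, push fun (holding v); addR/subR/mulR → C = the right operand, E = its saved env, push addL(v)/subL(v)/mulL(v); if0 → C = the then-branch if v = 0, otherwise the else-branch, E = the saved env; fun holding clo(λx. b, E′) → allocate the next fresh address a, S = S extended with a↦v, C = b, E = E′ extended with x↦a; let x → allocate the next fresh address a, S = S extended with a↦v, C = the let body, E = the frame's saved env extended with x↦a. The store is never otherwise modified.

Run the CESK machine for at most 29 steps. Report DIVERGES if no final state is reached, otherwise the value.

Answer: 9

Execution trace:
t=0: ⟨C=((λx. 9) (if0 (-2 + 4) then 3 else ((λw. w) 3))); E=∅; S=∅; K=∅⟩
t=1: ⟨C=(λx. 9); E=∅; S=∅; K=[arg]⟩
t=2: ⟨C=(if0 (-2 + 4) then 3 else ((λw. w) 3)); E=∅; S=∅; K=[fun]⟩
t=3: ⟨C=(-2 + 4); E=∅; S=∅; K=[if0 :: fun]⟩
t=4: ⟨C=-2; E=∅; S=∅; K=[addR :: if0 :: fun]⟩
t=5: ⟨C=4; E=∅; S=∅; K=[addL(-2) :: if0 :: fun]⟩
t=6: ⟨C=((λw. w) 3); E=∅; S=∅; K=[fun]⟩
t=7: ⟨C=(λw. w); E=∅; S=∅; K=[arg :: fun]⟩
t=8: ⟨C=3; E=∅; S=∅; K=[fun :: fun]⟩
t=9: ⟨C=w; E={w↦0}; S={0↦3}; K=[fun]⟩
t=10: ⟨C=9; E={x↦1}; S={0↦3, 1↦3}; K=∅⟩
→ final value 9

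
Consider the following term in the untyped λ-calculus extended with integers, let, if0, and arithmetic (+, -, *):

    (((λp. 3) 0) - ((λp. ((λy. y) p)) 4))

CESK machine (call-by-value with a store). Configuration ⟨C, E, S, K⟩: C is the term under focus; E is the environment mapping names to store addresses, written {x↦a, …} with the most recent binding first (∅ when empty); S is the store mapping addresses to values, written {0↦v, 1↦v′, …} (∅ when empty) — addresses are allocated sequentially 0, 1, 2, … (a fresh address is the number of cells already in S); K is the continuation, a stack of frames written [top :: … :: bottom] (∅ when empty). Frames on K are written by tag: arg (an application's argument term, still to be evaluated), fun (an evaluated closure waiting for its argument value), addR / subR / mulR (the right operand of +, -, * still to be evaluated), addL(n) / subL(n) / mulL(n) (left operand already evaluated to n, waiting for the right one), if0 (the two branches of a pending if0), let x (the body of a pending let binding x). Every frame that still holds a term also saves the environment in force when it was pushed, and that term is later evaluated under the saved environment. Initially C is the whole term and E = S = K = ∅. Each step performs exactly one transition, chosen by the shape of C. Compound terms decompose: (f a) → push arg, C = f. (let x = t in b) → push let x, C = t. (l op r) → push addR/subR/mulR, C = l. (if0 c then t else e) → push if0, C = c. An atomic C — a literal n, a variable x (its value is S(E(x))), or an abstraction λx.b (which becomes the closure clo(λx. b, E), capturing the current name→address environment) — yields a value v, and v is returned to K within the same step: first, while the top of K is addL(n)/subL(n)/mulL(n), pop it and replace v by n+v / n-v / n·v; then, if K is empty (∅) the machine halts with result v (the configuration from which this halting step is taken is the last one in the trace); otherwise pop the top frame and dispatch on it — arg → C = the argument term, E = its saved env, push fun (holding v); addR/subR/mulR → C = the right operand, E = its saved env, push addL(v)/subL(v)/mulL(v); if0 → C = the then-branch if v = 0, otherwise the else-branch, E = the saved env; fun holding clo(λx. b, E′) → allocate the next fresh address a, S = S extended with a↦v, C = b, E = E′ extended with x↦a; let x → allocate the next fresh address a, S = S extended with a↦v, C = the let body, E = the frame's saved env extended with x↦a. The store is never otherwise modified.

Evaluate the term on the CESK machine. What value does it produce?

Answer: -1

Execution trace:
[0] <C=(((λp. 3) 0) - ((λp. ((λy. y) p)) 4)), E=∅, S=∅, K=∅>
[1] <C=((λp. 3) 0), E=∅, S=∅, K=[subR]>
[2] <C=(λp. 3), E=∅, S=∅, K=[arg :: subR]>
[3] <C=0, E=∅, S=∅, K=[fun :: subR]>
[4] <C=3, E={p↦0}, S={0↦0}, K=[subR]>
[5] <C=((λp. ((λy. y) p)) 4), E=∅, S={0↦0}, K=[subL(3)]>
[6] <C=(λp. ((λy. y) p)), E=∅, S={0↦0}, K=[arg :: subL(3)]>
[7] <C=4, E=∅, S={0↦0}, K=[fun :: subL(3)]>
[8] <C=((λy. y) p), E={p↦1}, S={0↦0, 1↦4}, K=[subL(3)]>
[9] <C=(λy. y), E={p↦1}, S={0↦0, 1↦4}, K=[arg :: subL(3)]>
[10] <C=p, E={p↦1}, S={0↦0, 1↦4}, K=[fun :: subL(3)]>
[11] <C=y, E={y↦2, p↦1}, S={0↦0, 1↦4, 2↦4}, K=[subL(3)]>
→ final value -1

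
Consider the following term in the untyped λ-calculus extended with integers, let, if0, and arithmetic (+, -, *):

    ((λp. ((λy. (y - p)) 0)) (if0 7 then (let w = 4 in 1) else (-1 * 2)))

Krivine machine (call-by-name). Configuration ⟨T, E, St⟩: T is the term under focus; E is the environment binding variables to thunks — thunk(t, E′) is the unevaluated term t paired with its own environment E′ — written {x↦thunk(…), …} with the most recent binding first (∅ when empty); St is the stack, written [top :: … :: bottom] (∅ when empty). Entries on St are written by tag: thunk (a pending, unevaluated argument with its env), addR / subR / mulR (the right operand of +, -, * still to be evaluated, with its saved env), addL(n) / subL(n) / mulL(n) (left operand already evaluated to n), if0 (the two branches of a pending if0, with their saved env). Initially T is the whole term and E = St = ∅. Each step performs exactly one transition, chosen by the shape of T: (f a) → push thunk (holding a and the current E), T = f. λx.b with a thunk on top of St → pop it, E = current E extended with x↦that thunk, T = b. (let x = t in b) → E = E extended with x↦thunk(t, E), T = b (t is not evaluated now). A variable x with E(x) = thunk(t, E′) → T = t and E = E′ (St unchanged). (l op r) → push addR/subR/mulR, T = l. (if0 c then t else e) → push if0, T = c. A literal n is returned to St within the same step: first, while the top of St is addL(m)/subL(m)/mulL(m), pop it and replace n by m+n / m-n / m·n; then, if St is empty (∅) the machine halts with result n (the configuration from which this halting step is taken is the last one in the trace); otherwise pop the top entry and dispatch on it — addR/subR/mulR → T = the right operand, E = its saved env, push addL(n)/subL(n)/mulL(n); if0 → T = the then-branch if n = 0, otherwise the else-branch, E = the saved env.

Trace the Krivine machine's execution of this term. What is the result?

t=0: <T=((λp. ((λy. (y - p)) 0)) (if0 7 then (let w = 4 in 1) else (-1 * 2))), E=∅, St=∅>
t=1: <T=(λp. ((λy. (y - p)) 0)), E=∅, St=[thunk]>
t=2: <T=((λy. (y - p)) 0), E={p↦thunk((if0 7 then (let w = 4 in 1) else (-1 * 2)), ∅)}, St=∅>
t=3: <T=(λy. (y - p)), E={p↦thunk((if0 7 then (let w = 4 in 1) else (-1 * 2)), ∅)}, St=[thunk]>
t=4: <T=(y - p), E={y↦thunk(0, {p↦thunk((if0 7 then (let w = 4 in 1) else (-1 * 2)), ∅)}), p↦thunk((if0 7 then (let w = 4 in 1) else (-1 * 2)), ∅)}, St=∅>
t=5: <T=y, E={y↦thunk(0, {p↦thunk((if0 7 then (let w = 4 in 1) else (-1 * 2)), ∅)}), p↦thunk((if0 7 then (let w = 4 in 1) else (-1 * 2)), ∅)}, St=[subR]>
t=6: <T=0, E={p↦thunk((if0 7 then (let w = 4 in 1) else (-1 * 2)), ∅)}, St=[subR]>
t=7: <T=p, E={y↦thunk(0, {p↦thunk((if0 7 then (let w = 4 in 1) else (-1 * 2)), ∅)}), p↦thunk((if0 7 then (let w = 4 in 1) else (-1 * 2)), ∅)}, St=[subL(0)]>
t=8: <T=(if0 7 then (let w = 4 in 1) else (-1 * 2)), E=∅, St=[subL(0)]>
t=9: <T=7, E=∅, St=[if0 :: subL(0)]>
t=10: <T=(-1 * 2), E=∅, St=[subL(0)]>
t=11: <T=-1, E=∅, St=[mulR :: subL(0)]>
t=12: <T=2, E=∅, St=[mulL(-1) :: subL(0)]>
→ final value 2

Answer: 2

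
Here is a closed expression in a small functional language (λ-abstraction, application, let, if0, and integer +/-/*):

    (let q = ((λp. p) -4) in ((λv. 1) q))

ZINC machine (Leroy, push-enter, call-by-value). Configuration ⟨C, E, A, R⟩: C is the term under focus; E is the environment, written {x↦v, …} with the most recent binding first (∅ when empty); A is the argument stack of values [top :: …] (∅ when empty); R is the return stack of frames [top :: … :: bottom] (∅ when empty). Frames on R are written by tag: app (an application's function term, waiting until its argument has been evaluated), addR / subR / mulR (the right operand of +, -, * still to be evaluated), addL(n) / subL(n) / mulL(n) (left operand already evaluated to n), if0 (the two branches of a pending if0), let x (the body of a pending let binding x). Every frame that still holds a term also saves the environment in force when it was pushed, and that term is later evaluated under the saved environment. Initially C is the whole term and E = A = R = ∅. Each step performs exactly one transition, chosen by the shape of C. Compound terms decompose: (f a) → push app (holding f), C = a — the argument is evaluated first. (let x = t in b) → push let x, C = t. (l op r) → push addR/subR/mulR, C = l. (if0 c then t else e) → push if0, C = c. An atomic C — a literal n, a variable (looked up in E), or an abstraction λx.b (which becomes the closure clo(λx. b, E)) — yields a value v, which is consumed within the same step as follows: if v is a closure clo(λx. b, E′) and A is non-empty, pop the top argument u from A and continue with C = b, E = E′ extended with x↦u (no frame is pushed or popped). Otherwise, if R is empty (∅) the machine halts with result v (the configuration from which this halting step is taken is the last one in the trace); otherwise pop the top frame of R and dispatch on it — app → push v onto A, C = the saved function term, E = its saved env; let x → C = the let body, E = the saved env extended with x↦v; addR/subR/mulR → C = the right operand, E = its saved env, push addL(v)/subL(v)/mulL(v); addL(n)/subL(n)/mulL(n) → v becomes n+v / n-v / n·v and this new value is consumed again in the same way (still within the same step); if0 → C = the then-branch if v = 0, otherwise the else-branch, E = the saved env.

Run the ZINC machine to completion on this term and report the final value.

Answer: 1

Machine steps:
step 0: [C=(let q = ((λp. p) -4) in ((λv. 1) q)) | E=∅ | A=∅ | R=∅]
step 1: [C=((λp. p) -4) | E=∅ | A=∅ | R=[let q]]
step 2: [C=-4 | E=∅ | A=∅ | R=[app :: let q]]
step 3: [C=(λp. p) | E=∅ | A=[-4] | R=[let q]]
step 4: [C=p | E={p↦-4} | A=∅ | R=[let q]]
step 5: [C=((λv. 1) q) | E={q↦-4} | A=∅ | R=∅]
step 6: [C=q | E={q↦-4} | A=∅ | R=[app]]
step 7: [C=(λv. 1) | E={q↦-4} | A=[-4] | R=∅]
step 8: [C=1 | E={v↦-4, q↦-4} | A=∅ | R=∅]
→ final value 1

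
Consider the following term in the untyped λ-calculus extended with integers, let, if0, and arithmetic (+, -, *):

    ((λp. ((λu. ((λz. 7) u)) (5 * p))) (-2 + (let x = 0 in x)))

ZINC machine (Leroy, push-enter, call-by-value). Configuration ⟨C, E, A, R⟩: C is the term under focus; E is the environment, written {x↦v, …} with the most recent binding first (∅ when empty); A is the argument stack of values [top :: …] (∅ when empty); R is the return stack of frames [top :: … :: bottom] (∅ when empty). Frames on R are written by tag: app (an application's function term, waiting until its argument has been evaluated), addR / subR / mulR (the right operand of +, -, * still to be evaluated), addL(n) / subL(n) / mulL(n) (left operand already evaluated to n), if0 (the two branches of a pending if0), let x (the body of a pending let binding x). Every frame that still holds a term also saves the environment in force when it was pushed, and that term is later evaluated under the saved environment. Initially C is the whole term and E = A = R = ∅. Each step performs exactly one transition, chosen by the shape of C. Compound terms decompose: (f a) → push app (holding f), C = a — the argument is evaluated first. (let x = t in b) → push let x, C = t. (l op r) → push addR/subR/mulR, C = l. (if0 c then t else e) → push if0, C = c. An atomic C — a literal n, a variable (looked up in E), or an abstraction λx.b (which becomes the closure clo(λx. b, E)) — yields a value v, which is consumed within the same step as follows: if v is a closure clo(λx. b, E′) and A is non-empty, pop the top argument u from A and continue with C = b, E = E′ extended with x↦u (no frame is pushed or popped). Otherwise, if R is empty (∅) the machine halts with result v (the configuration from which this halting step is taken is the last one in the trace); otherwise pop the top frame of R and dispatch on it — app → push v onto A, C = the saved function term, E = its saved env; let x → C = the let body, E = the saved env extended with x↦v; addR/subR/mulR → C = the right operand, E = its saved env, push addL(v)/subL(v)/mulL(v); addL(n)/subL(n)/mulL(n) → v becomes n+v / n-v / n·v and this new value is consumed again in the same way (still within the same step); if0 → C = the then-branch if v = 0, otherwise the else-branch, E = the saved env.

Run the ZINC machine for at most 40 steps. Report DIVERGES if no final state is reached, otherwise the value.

step 0: ⟨C=((λp. ((λu. ((λz. 7) u)) (5 * p))) (-2 + (let x = 0 in x))); E=∅; A=∅; R=∅⟩
step 1: ⟨C=(-2 + (let x = 0 in x)); E=∅; A=∅; R=[app]⟩
step 2: ⟨C=-2; E=∅; A=∅; R=[addR :: app]⟩
step 3: ⟨C=(let x = 0 in x); E=∅; A=∅; R=[addL(-2) :: app]⟩
step 4: ⟨C=0; E=∅; A=∅; R=[let x :: addL(-2) :: app]⟩
step 5: ⟨C=x; E={x↦0}; A=∅; R=[addL(-2) :: app]⟩
step 6: ⟨C=(λp. ((λu. ((λz. 7) u)) (5 * p))); E=∅; A=[-2]; R=∅⟩
step 7: ⟨C=((λu. ((λz. 7) u)) (5 * p)); E={p↦-2}; A=∅; R=∅⟩
step 8: ⟨C=(5 * p); E={p↦-2}; A=∅; R=[app]⟩
step 9: ⟨C=5; E={p↦-2}; A=∅; R=[mulR :: app]⟩
step 10: ⟨C=p; E={p↦-2}; A=∅; R=[mulL(5) :: app]⟩
step 11: ⟨C=(λu. ((λz. 7) u)); E={p↦-2}; A=[-10]; R=∅⟩
step 12: ⟨C=((λz. 7) u); E={u↦-10, p↦-2}; A=∅; R=∅⟩
step 13: ⟨C=u; E={u↦-10, p↦-2}; A=∅; R=[app]⟩
step 14: ⟨C=(λz. 7); E={u↦-10, p↦-2}; A=[-10]; R=∅⟩
step 15: ⟨C=7; E={z↦-10, u↦-10, p↦-2}; A=∅; R=∅⟩
→ final value 7

Answer: 7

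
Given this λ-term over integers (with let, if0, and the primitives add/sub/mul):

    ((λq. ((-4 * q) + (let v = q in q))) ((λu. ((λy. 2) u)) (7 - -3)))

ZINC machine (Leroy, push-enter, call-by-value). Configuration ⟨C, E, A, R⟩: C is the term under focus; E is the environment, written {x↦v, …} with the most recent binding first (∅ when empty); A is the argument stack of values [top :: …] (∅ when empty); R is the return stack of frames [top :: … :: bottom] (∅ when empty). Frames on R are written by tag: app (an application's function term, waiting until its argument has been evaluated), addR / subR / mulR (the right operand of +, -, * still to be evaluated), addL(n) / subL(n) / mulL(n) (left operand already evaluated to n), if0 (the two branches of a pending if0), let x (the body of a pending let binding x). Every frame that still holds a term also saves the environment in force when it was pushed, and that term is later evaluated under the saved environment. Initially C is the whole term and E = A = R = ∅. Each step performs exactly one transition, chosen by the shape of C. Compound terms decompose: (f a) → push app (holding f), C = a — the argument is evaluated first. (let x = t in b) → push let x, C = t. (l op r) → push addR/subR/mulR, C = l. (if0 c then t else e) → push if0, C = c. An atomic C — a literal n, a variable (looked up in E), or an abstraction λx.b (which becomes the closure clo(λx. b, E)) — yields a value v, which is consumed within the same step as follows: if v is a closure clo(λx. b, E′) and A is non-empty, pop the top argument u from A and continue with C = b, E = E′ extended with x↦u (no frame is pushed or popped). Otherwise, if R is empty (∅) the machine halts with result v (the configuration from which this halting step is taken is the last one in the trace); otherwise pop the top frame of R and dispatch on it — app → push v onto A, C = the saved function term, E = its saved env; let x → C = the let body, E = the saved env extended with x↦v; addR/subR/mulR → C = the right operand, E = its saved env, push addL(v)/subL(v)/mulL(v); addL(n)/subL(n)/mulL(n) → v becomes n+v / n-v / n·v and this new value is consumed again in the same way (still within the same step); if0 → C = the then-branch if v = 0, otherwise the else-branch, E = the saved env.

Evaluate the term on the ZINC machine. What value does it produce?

Answer: -6

Execution trace:
step 0: [C=((λq. ((-4 * q) + (let v = q in q))) ((λu. ((λy. 2) u)) (7 - -3))) | E=∅ | A=∅ | R=∅]
step 1: [C=((λu. ((λy. 2) u)) (7 - -3)) | E=∅ | A=∅ | R=[app]]
step 2: [C=(7 - -3) | E=∅ | A=∅ | R=[app :: app]]
step 3: [C=7 | E=∅ | A=∅ | R=[subR :: app :: app]]
step 4: [C=-3 | E=∅ | A=∅ | R=[subL(7) :: app :: app]]
step 5: [C=(λu. ((λy. 2) u)) | E=∅ | A=[10] | R=[app]]
step 6: [C=((λy. 2) u) | E={u↦10} | A=∅ | R=[app]]
step 7: [C=u | E={u↦10} | A=∅ | R=[app :: app]]
step 8: [C=(λy. 2) | E={u↦10} | A=[10] | R=[app]]
step 9: [C=2 | E={y↦10, u↦10} | A=∅ | R=[app]]
step 10: [C=(λq. ((-4 * q) + (let v = q in q))) | E=∅ | A=[2] | R=∅]
step 11: [C=((-4 * q) + (let v = q in q)) | E={q↦2} | A=∅ | R=∅]
step 12: [C=(-4 * q) | E={q↦2} | A=∅ | R=[addR]]
step 13: [C=-4 | E={q↦2} | A=∅ | R=[mulR :: addR]]
step 14: [C=q | E={q↦2} | A=∅ | R=[mulL(-4) :: addR]]
step 15: [C=(let v = q in q) | E={q↦2} | A=∅ | R=[addL(-8)]]
step 16: [C=q | E={q↦2} | A=∅ | R=[let v :: addL(-8)]]
step 17: [C=q | E={v↦2, q↦2} | A=∅ | R=[addL(-8)]]
→ final value -6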